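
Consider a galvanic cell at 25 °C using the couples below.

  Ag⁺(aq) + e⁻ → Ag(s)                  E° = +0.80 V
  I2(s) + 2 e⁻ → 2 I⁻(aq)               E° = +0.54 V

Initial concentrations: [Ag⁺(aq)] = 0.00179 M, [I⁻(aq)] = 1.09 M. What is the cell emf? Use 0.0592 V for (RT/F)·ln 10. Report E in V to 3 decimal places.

The Ag⁺/Ag couple has the more positive E°, so it is the cathode; I₂/I⁻ is the anode.
E°cell = +0.80 − (+0.54) = +0.26 V, with n = 2 electrons transferred.
Balancing gives 2 Ag⁺(aq) + 2 I⁻(aq) → 2 Ag(s) + I2(s); hence Q = 1 / ([Ag⁺(aq)]^2·[I⁻(aq)]^2) = 2.63×10^5 (log Q = 5.419).
Applying E = E° − (RT ln10/nF)·log Q gives +0.26 − (0.0592/2)(5.419) = +0.100 V.

+0.100 V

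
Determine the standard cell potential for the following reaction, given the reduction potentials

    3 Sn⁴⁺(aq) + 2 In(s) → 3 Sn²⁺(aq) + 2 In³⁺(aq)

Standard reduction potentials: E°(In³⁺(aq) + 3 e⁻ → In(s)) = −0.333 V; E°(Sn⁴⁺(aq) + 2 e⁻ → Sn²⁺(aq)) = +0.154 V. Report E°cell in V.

Sn⁴⁺(aq) gains electrons, so the Sn⁴⁺/Sn²⁺ couple is the cathode; the In³⁺/In couple is the anode.
E°cell = E°(cathode) − E°(anode) = +0.154 − (−0.333) = +0.487 V.

+0.487 V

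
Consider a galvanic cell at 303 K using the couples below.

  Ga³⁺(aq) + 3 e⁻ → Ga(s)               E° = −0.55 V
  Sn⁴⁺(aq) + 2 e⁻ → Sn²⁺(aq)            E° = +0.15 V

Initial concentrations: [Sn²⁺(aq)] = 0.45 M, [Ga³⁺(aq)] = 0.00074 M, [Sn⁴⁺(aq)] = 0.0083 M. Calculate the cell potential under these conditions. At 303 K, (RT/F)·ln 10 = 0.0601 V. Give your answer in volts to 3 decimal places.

+0.711 V

Since E°(Sn⁴⁺/Sn²⁺) > E°(Ga³⁺/Ga), Sn⁴⁺/Sn²⁺ serves as the cathode.
E°cell = +0.15 − (−0.55) = +0.70 V, with n = 6 electrons transferred.
Balancing gives 3 Sn⁴⁺(aq) + 2 Ga(s) → 3 Sn²⁺(aq) + 2 Ga³⁺(aq); hence Q = ([Sn²⁺(aq)]^3·[Ga³⁺(aq)]^2) / [Sn⁴⁺(aq)]^3 = 0.0873 (log Q = −1.059).
Applying E = E° − (RT ln10/nF)·log Q gives +0.70 − (0.0601/6)(−1.059) = +0.711 V.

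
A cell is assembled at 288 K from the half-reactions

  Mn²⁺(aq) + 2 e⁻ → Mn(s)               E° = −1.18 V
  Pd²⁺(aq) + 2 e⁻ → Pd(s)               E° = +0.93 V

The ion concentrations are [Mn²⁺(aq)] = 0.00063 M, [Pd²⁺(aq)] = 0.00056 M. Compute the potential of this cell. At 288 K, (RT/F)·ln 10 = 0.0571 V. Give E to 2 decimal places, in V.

Since E°(Pd²⁺/Pd) > E°(Mn²⁺/Mn), Pd²⁺/Pd serves as the cathode.
The standard potential is +0.93 − (−1.18) = +2.11 V and the balanced reaction transfers n = 2 electrons.
For the overall reaction Pd²⁺(aq) + Mn(s) → Pd(s) + Mn²⁺(aq), Q = [Mn²⁺(aq)] / [Pd²⁺(aq)] = 1.13, giving log Q = 0.051.
Applying E = E° − (RT ln10/nF)·log Q gives +2.11 − (0.0571/2)(0.051) = +2.11 V.

+2.11 V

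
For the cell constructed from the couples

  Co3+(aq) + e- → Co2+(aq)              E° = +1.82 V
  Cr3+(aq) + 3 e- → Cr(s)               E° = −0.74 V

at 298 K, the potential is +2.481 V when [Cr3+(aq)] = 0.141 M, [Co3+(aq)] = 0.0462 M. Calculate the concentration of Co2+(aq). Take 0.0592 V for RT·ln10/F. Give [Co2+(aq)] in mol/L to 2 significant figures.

1.9 M

With Co³⁺/Co²⁺ at the cathode and Cr³⁺/Cr at the anode, E°cell = +1.82 − (−0.74) = +2.56 V (n = 3).
From the Nernst equation, log Q = n(E° − E)/0.0592 = 3·(+2.56 − (+2.481))/0.0592 = 4.003.
The balanced reaction is 3 Co3+(aq) + Cr(s) → 3 Co2+(aq) + Cr3+(aq), so Q = ([Co2+(aq)]^3·[Cr3+(aq)]) / [Co3+(aq)]^3.
Solving for the unknown gives log [Co2+(aq)] = 0.283, so [Co2+(aq)] ≈ 1.9 M.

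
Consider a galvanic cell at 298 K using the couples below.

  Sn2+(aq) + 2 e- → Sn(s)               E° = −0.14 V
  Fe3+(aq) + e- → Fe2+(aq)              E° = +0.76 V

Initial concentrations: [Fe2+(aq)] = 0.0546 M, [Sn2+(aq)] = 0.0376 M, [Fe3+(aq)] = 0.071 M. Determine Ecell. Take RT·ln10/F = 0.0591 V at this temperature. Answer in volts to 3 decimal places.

Fe³⁺/Fe²⁺ is reduced (cathode, E° = +0.76 V) and Sn²⁺/Sn is oxidized (anode).
The standard potential is +0.76 − (−0.14) = +0.90 V and the balanced reaction transfers n = 2 electrons.
The balanced reaction is 2 Fe3+(aq) + Sn(s) → 2 Fe2+(aq) + Sn2+(aq), so Q = ([Fe2+(aq)]^2·[Sn2+(aq)]) / [Fe3+(aq)]^2 = 0.0222 and log Q = −1.653.
E = E° − (0.0591/n)·log Q = +0.90 − (0.0591/2)(−1.653) = +0.949 V.

+0.949 V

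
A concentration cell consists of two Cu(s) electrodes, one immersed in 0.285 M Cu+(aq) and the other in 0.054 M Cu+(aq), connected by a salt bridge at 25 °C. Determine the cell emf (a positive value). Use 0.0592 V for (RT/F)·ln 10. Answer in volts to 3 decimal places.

0.043 V

For a concentration cell E°cell = 0, since both electrodes use the same couple.
The compartment with the higher Cu+(aq) concentration (0.285 M) acts as the cathode; ions are reduced there and produced at the dilute (0.054 M) anode.
With n = 1, Ecell = −(0.0592/1)·log([dilute]/[conc]) = −(0.0592/1)·log(0.054/0.285) = +0.043 V.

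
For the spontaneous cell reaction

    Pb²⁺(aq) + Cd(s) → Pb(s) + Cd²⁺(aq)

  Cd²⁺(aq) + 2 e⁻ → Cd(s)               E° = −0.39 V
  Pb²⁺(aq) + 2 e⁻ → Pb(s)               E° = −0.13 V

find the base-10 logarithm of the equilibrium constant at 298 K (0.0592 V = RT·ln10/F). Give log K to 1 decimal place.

log K = 8.8

The Pb²⁺/Pb couple is reduced (cathode); E°cell = −0.13 − (−0.39) = +0.26 V with n = 2.
At equilibrium E = 0, so log K = nE°cell / 0.0592 = (2)(+0.26) / 0.0592 = 8.8.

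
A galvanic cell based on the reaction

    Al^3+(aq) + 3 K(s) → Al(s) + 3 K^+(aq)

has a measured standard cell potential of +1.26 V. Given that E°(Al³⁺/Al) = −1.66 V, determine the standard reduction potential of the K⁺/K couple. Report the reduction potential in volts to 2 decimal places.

−2.92 V

In the reaction as written the Al³⁺/Al couple is reduced (cathode) and K⁺/K is oxidized (anode), so E°cell = E°(Al³⁺/Al) − E°(K⁺/K).
E°(K⁺/K) = E°(cathode) − E°cell = −1.66 − (+1.26) = −2.92 V.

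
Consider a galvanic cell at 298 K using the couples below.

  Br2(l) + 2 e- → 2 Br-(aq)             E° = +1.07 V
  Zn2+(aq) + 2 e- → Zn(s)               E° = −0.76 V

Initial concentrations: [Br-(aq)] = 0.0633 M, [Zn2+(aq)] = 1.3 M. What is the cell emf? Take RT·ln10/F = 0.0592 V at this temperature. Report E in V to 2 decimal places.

The Br₂/Br⁻ couple has the more positive E°, so it is the cathode; Zn²⁺/Zn is the anode.
E°cell = +1.07 − (−0.76) = +1.83 V, with n = 2 electrons transferred.
The balanced reaction is Br2(l) + Zn(s) → 2 Br-(aq) + Zn2+(aq), so Q = [Br-(aq)]^2·[Zn2+(aq)] = 0.00521 and log Q = −2.283.
Applying E = E° − (RT ln10/nF)·log Q gives +1.83 − (0.0592/2)(−2.283) = +1.90 V.

+1.90 V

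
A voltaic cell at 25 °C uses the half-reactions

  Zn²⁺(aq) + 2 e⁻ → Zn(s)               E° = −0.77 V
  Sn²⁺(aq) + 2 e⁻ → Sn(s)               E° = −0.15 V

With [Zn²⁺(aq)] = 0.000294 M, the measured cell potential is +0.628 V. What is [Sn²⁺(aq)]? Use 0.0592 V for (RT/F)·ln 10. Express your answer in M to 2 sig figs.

0.00055 M

The Sn²⁺/Sn couple has the larger reduction potential, so it is the cathode: E°cell = −0.15 − (−0.77) = +0.62 V and n = 2.
From the Nernst equation, log Q = n(E° − E)/0.0592 = 2·(+0.62 − (+0.628))/0.0592 = −0.270.
Balancing electrons gives Sn²⁺(aq) + Zn(s) → Sn(s) + Zn²⁺(aq); thus Q = [Zn²⁺(aq)] / [Sn²⁺(aq)].
Isolating [Sn²⁺(aq)] in Q = 10^{−0.270} yields log [Sn²⁺(aq)] = −3.262, i.e. 0.00055 M.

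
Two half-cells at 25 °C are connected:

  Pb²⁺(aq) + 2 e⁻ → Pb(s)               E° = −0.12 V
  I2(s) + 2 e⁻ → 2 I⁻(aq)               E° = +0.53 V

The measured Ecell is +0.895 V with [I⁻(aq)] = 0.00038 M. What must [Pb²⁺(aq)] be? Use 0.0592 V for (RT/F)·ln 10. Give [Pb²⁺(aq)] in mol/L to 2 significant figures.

0.037 M

The I₂/I⁻ couple has the larger reduction potential, so it is the cathode: E°cell = +0.53 − (−0.12) = +0.65 V and n = 2.
From the Nernst equation, log Q = n(E° − E)/0.0592 = 2·(+0.65 − (+0.895))/0.0592 = −8.277.
For I2(s) + Pb(s) → 2 I⁻(aq) + Pb²⁺(aq), the reaction quotient is Q = [I⁻(aq)]^2·[Pb²⁺(aq)].
Solving for the unknown gives log [Pb²⁺(aq)] = −1.437, so [Pb²⁺(aq)] ≈ 0.037 M.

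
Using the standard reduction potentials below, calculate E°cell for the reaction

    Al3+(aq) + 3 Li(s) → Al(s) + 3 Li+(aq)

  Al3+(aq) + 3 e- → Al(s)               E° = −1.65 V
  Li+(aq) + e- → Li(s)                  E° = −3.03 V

+1.38 V

Al3+(aq) gains electrons, so the Al³⁺/Al couple is the cathode; the Li⁺/Li couple is the anode.
E°cell = E°(cathode) − E°(anode) = −1.65 − (−3.03) = +1.38 V.
The positive value indicates the reaction is spontaneous as written.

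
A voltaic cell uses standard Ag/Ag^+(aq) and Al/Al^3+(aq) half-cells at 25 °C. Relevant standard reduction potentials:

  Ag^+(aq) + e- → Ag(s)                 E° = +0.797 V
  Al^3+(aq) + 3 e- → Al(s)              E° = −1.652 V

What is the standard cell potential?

+2.449 V

Of the two couples in this cell, the one with the more positive reduction potential is reduced at the cathode: here that is Ag⁺/Ag (+0.797 V); Al³⁺/Al (−1.652 V) is the anode.
E°cell = E°(cathode) − E°(anode) = +0.797 − (−1.652) = +2.449 V.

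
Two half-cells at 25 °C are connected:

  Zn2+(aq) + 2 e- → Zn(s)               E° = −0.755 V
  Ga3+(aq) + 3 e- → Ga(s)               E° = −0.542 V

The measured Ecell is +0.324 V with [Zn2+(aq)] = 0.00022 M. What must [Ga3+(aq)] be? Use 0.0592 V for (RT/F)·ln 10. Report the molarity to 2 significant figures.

1.4 M

With Ga³⁺/Ga at the cathode and Zn²⁺/Zn at the anode, E°cell = −0.542 − (−0.755) = +0.213 V (n = 6).
From the Nernst equation, log Q = n(E° − E)/0.0592 = 6·(+0.213 − (+0.324))/0.0592 = −11.250.
The balanced reaction is 2 Ga3+(aq) + 3 Zn(s) → 2 Ga(s) + 3 Zn2+(aq), so Q = [Zn2+(aq)]^3 / [Ga3+(aq)]^2.
Substituting the known concentrations and solving, log [Ga3+(aq)] = 0.139 and [Ga3+(aq)] = 1.4 M.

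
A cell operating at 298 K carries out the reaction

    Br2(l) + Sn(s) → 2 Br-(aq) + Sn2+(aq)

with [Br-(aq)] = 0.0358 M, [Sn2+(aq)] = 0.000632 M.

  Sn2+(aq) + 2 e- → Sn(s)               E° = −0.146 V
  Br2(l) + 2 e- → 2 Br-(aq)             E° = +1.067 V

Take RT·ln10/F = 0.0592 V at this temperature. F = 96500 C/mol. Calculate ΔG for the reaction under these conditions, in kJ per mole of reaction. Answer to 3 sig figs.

−269 kJ/mol

E°cell = +1.067 − (−0.146) = +1.213 V; the balanced reaction transfers n = 2 electrons.
Q = [Br-(aq)]^2·[Sn2+(aq)] = 8.1×10^−7, so log Q = −6.092 and E = +1.213 − (0.0592/2)(−6.092) = +1.3933 V.
Then ΔG = −nFE = −2 × 96500 × +1.3933 J/mol = −269 kJ/mol.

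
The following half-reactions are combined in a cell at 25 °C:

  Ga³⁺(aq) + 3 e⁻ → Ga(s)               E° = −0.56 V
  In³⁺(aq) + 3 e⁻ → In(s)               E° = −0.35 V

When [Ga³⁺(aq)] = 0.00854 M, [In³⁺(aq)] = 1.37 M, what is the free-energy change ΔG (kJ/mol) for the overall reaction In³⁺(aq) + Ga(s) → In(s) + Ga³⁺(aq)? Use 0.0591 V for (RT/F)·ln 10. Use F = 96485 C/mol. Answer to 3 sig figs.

−73.3 kJ/mol

E°cell = −0.35 − (−0.56) = +0.21 V; the balanced reaction transfers n = 3 electrons.
Q = [Ga³⁺(aq)] / [In³⁺(aq)] = 0.00623, so log Q = −2.205 and E = +0.21 − (0.0591/3)(−2.205) = +0.2534 V.
ΔG = −nFE = −(3)(96485)(+0.2534) J/mol = −73.3 kJ/mol.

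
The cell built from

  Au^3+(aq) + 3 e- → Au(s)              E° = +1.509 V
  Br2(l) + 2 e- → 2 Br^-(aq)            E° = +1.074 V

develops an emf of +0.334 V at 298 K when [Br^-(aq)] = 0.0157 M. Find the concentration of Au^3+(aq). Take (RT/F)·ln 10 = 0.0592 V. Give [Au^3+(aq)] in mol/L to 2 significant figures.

2.0 M

Au³⁺/Au is the cathode (higher E°); E°cell = +1.509 − (+1.074) = +0.435 V with n = 6.
Since E = E° − (0.0592/n)·log Q, log Q = n(E° − E)/0.0592 = 10.236.
Balancing electrons gives 2 Au^3+(aq) + 6 Br^-(aq) → 2 Au(s) + 3 Br2(l); thus Q = 1 / ([Au^3+(aq)]^2·[Br^-(aq)]^6).
Isolating [Au^3+(aq)] in Q = 10^{10.236} yields log [Au^3+(aq)] = 0.294, i.e. 2.0 M.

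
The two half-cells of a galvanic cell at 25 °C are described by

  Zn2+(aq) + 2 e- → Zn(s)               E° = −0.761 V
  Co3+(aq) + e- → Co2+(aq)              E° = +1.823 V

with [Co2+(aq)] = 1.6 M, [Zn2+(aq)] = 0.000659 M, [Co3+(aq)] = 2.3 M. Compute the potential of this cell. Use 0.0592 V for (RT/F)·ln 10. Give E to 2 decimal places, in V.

Since E°(Co³⁺/Co²⁺) > E°(Zn²⁺/Zn), Co³⁺/Co²⁺ serves as the cathode.
E°cell = +1.823 − (−0.761) = +2.584 V, with n = 2 electrons transferred.
The balanced reaction is 2 Co3+(aq) + Zn(s) → 2 Co2+(aq) + Zn2+(aq), so Q = ([Co2+(aq)]^2·[Zn2+(aq)]) / [Co3+(aq)]^2 = 0.000319 and log Q = −3.496.
E = E° − (0.0592/n)·log Q = +2.584 − (0.0592/2)(−3.496) = +2.69 V.

+2.69 V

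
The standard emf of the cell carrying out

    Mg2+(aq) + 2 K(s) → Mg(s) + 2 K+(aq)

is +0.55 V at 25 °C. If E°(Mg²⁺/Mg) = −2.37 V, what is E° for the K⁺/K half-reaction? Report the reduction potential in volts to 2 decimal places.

−2.92 V

In the reaction as written the Mg²⁺/Mg couple is reduced (cathode) and K⁺/K is oxidized (anode), so E°cell = E°(Mg²⁺/Mg) − E°(K⁺/K).
E°(K⁺/K) = E°(cathode) − E°cell = −2.37 − (+0.55) = −2.92 V.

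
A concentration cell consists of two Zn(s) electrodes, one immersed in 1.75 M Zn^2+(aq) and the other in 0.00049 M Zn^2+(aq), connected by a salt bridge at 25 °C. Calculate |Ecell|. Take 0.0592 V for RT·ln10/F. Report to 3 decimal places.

For a concentration cell E°cell = 0, since both electrodes use the same couple.
The compartment with the higher Zn^2+(aq) concentration (1.75 M) acts as the cathode; ions are reduced there and produced at the dilute (0.00049 M) anode.
With n = 2, Ecell = −(0.0592/2)·log([dilute]/[conc]) = −(0.0592/2)·log(0.00049/1.75) = +0.105 V.

0.105 V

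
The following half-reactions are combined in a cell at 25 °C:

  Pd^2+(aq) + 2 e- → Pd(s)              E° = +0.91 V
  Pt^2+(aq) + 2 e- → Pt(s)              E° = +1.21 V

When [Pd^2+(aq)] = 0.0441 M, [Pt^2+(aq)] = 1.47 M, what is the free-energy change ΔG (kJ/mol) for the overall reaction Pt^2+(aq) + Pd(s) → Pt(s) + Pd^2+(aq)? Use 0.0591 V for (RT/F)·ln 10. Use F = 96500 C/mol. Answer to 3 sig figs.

−66.6 kJ/mol

The standard cell potential is +1.21 − (+0.91) = +0.30 V, with n = 2 electrons in the balanced equation.
The reaction quotient is [Pd^2+(aq)] / [Pt^2+(aq)] = 0.03; by Nernst, E = +0.30 − (0.0591/2)(−1.523) = +0.3450 V.
Finally ΔG = −nFE = −(2)(96500 C/mol)(+0.3450 V) = −66.6 kJ/mol.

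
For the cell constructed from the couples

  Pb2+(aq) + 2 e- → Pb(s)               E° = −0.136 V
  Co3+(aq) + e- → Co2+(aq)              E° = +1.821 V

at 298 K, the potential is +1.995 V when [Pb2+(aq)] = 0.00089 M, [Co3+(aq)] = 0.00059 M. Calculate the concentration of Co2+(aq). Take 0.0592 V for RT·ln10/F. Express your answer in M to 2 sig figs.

The Co³⁺/Co²⁺ couple has the larger reduction potential, so it is the cathode: E°cell = +1.821 − (−0.136) = +1.957 V and n = 2.
Rearranging E = E° − (0.0592/n)·log Q gives log Q = 2(+1.957 − (+1.995))/0.0592 = −1.284.
For 2 Co3+(aq) + Pb(s) → 2 Co2+(aq) + Pb2+(aq), the reaction quotient is Q = ([Co2+(aq)]^2·[Pb2+(aq)]) / [Co3+(aq)]^2.
Substituting the known concentrations and solving, log [Co2+(aq)] = −2.346 and [Co2+(aq)] = 0.0045 M.

0.0045 M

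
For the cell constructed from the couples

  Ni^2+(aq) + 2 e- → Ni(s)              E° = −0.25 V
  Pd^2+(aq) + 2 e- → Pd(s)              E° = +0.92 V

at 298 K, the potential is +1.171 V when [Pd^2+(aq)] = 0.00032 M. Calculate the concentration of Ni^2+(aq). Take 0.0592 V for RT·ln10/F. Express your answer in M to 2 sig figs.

0.00030 M

With Pd²⁺/Pd at the cathode and Ni²⁺/Ni at the anode, E°cell = +0.92 − (−0.25) = +1.17 V (n = 2).
From the Nernst equation, log Q = n(E° − E)/0.0592 = 2·(+1.17 − (+1.171))/0.0592 = −0.034.
The balanced reaction is Pd^2+(aq) + Ni(s) → Pd(s) + Ni^2+(aq), so Q = [Ni^2+(aq)] / [Pd^2+(aq)].
Solving for the unknown gives log [Ni^2+(aq)] = −3.529, so [Ni^2+(aq)] ≈ 0.00030 M.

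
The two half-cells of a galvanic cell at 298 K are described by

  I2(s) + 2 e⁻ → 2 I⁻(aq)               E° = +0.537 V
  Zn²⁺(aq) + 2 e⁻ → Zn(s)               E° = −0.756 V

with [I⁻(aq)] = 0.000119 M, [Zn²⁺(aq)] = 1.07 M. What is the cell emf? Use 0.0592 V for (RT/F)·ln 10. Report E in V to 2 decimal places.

+1.52 V

I₂/I⁻ is reduced (cathode, E° = +0.537 V) and Zn²⁺/Zn is oxidized (anode).
E°cell = +0.537 − (−0.756) = +1.293 V, with n = 2 electrons transferred.
Balancing gives I2(s) + Zn(s) → 2 I⁻(aq) + Zn²⁺(aq); hence Q = [I⁻(aq)]^2·[Zn²⁺(aq)] = 1.52×10^−8 (log Q = −7.820).
Applying E = E° − (RT ln10/nF)·log Q gives +1.293 − (0.0592/2)(−7.820) = +1.52 V.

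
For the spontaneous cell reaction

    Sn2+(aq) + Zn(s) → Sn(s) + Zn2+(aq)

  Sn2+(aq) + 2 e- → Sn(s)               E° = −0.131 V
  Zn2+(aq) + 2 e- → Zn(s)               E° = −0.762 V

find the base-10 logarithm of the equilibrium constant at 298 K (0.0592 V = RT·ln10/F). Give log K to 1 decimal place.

log K = 21.3

The Sn²⁺/Sn couple is reduced (cathode); E°cell = −0.131 − (−0.762) = +0.631 V with n = 2.
At equilibrium E = 0, so log K = nE°cell / 0.0592 = (2)(+0.631) / 0.0592 = 21.3.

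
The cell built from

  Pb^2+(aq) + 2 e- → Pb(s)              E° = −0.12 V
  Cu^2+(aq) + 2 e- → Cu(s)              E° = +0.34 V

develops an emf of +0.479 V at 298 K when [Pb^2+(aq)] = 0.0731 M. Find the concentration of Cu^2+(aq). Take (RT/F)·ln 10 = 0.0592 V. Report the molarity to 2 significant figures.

Cu²⁺/Cu is the cathode (higher E°); E°cell = +0.34 − (−0.12) = +0.46 V with n = 2.
From the Nernst equation, log Q = n(E° − E)/0.0592 = 2·(+0.46 − (+0.479))/0.0592 = −0.642.
For Cu^2+(aq) + Pb(s) → Cu(s) + Pb^2+(aq), the reaction quotient is Q = [Pb^2+(aq)] / [Cu^2+(aq)].
Substituting the known concentrations and solving, log [Cu^2+(aq)] = −0.494 and [Cu^2+(aq)] = 0.32 M.

0.32 M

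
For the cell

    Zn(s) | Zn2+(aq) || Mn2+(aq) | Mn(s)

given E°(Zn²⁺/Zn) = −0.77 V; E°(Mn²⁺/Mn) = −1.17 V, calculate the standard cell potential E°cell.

By convention the left-hand electrode in cell notation is the anode (oxidation) and the right-hand electrode is the cathode (reduction).
E°cell = E°(right) − E°(left) = −1.17 − (−0.77) = −0.40 V.
The negative sign shows that, as written, the cell would require an external voltage to drive the reaction.

−0.40 V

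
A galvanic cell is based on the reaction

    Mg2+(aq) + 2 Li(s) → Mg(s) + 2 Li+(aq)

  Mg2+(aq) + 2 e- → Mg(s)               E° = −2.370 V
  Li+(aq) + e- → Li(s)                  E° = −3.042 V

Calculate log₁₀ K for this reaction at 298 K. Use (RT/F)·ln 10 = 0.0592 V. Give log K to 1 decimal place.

The Mg²⁺/Mg couple is reduced (cathode); E°cell = −2.370 − (−3.042) = +0.672 V with n = 2.
At equilibrium E = 0, so log K = nE°cell / 0.0592 = (2)(+0.672) / 0.0592 = 22.7.

log K = 22.7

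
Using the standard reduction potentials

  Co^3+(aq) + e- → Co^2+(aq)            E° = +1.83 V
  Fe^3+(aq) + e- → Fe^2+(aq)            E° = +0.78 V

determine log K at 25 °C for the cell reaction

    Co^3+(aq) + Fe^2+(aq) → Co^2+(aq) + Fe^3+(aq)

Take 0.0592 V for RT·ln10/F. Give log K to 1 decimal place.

The Co³⁺/Co²⁺ couple is reduced (cathode); E°cell = +1.83 − (+0.78) = +1.05 V with n = 1.
At equilibrium E = 0, so log K = nE°cell / 0.0592 = (1)(+1.05) / 0.0592 = 17.7.

log K = 17.7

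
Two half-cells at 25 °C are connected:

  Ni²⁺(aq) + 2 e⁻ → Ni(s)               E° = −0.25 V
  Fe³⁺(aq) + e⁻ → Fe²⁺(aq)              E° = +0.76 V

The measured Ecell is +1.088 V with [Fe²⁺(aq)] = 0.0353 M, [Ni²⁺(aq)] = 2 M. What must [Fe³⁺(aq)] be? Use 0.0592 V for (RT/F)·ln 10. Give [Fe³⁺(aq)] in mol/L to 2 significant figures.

With Fe³⁺/Fe²⁺ at the cathode and Ni²⁺/Ni at the anode, E°cell = +0.76 − (−0.25) = +1.01 V (n = 2).
Rearranging E = E° − (0.0592/n)·log Q gives log Q = 2(+1.01 − (+1.088))/0.0592 = −2.635.
For 2 Fe³⁺(aq) + Ni(s) → 2 Fe²⁺(aq) + Ni²⁺(aq), the reaction quotient is Q = ([Fe²⁺(aq)]^2·[Ni²⁺(aq)]) / [Fe³⁺(aq)]^2.
Solving for the unknown gives log [Fe³⁺(aq)] = 0.016, so [Fe³⁺(aq)] ≈ 1.0 M.

1.0 M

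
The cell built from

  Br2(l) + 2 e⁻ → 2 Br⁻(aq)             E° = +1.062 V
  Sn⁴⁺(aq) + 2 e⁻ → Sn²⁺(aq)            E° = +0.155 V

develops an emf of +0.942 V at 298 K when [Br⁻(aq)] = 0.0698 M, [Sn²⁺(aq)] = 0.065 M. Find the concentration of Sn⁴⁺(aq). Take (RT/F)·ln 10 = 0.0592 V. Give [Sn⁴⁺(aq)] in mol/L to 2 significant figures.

With Br₂/Br⁻ at the cathode and Sn⁴⁺/Sn²⁺ at the anode, E°cell = +1.062 − (+0.155) = +0.907 V (n = 2).
Rearranging E = E° − (0.0592/n)·log Q gives log Q = 2(+0.907 − (+0.942))/0.0592 = −1.182.
For Br2(l) + Sn²⁺(aq) → 2 Br⁻(aq) + Sn⁴⁺(aq), the reaction quotient is Q = ([Br⁻(aq)]^2·[Sn⁴⁺(aq)]) / [Sn²⁺(aq)].
Substituting the known concentrations and solving, log [Sn⁴⁺(aq)] = −0.057 and [Sn⁴⁺(aq)] = 0.88 M.

0.88 M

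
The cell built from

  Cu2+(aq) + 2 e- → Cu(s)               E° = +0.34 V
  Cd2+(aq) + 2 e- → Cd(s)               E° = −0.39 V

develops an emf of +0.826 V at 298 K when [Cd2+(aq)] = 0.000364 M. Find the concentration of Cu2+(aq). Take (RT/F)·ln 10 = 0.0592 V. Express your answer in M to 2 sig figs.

The Cu²⁺/Cu couple has the larger reduction potential, so it is the cathode: E°cell = +0.34 − (−0.39) = +0.73 V and n = 2.
From the Nernst equation, log Q = n(E° − E)/0.0592 = 2·(+0.73 − (+0.826))/0.0592 = −3.243.
The balanced reaction is Cu2+(aq) + Cd(s) → Cu(s) + Cd2+(aq), so Q = [Cd2+(aq)] / [Cu2+(aq)].
Substituting the known concentrations and solving, log [Cu2+(aq)] = −0.196 and [Cu2+(aq)] = 0.64 M.

0.64 M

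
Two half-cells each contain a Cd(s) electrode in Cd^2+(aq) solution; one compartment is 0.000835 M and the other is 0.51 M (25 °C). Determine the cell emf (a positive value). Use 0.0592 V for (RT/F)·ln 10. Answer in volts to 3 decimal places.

0.082 V

For a concentration cell E°cell = 0, since both electrodes use the same couple.
The compartment with the higher Cd^2+(aq) concentration (0.51 M) acts as the cathode; ions are reduced there and produced at the dilute (0.000835 M) anode.
With n = 2, Ecell = −(0.0592/2)·log([dilute]/[conc]) = −(0.0592/2)·log(0.000835/0.51) = +0.082 V.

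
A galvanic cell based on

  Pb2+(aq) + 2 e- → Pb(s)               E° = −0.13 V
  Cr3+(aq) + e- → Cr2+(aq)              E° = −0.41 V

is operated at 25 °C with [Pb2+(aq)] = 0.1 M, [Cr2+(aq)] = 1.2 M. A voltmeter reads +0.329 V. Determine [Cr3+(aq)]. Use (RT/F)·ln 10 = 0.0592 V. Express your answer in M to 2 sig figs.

0.056 M

With Pb²⁺/Pb at the cathode and Cr³⁺/Cr²⁺ at the anode, E°cell = −0.13 − (−0.41) = +0.28 V (n = 2).
From the Nernst equation, log Q = n(E° − E)/0.0592 = 2·(+0.28 − (+0.329))/0.0592 = −1.655.
The balanced reaction is Pb2+(aq) + 2 Cr2+(aq) → Pb(s) + 2 Cr3+(aq), so Q = [Cr3+(aq)]^2 / ([Pb2+(aq)]·[Cr2+(aq)]^2).
Substituting the known concentrations and solving, log [Cr3+(aq)] = −1.248 and [Cr3+(aq)] = 0.056 M.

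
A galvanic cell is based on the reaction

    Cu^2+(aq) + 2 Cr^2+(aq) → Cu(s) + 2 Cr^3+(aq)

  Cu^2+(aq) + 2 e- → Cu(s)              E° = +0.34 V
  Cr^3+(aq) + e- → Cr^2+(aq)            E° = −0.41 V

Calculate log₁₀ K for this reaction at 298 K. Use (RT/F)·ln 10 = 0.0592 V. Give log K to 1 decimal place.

log K = 25.3

The Cu²⁺/Cu couple is reduced (cathode); E°cell = +0.34 − (−0.41) = +0.75 V with n = 2.
At equilibrium E = 0, so log K = nE°cell / 0.0592 = (2)(+0.75) / 0.0592 = 25.3.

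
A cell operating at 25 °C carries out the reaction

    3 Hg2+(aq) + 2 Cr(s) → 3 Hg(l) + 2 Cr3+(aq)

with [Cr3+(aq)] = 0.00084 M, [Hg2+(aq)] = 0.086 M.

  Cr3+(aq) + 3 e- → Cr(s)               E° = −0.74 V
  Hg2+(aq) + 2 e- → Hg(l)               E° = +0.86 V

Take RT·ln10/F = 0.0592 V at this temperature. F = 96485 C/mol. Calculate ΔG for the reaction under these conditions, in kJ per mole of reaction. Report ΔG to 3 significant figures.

The standard cell potential is +0.86 − (−0.74) = +1.60 V, with n = 6 electrons in the balanced equation.
Here Q = [Cr3+(aq)]^2 / [Hg2+(aq)]^3 = 0.00111 (log Q = −2.955), giving E = +1.60 − (0.0592/6)·(−2.955) = +1.6292 V.
ΔG = −nFE = −(6)(96485)(+1.6292) J/mol = −943 kJ/mol.

−943 kJ/mol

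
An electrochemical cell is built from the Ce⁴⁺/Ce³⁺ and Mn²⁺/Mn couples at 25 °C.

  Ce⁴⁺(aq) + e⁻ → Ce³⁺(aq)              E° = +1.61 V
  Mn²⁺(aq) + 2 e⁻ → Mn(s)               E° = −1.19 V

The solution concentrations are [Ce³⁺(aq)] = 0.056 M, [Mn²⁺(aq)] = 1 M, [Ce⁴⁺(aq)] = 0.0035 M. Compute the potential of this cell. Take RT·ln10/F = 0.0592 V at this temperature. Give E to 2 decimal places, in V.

+2.73 V

Since E°(Ce⁴⁺/Ce³⁺) > E°(Mn²⁺/Mn), Ce⁴⁺/Ce³⁺ serves as the cathode.
E°cell = +1.61 − (−1.19) = +2.80 V, with n = 2 electrons transferred.
For the overall reaction 2 Ce⁴⁺(aq) + Mn(s) → 2 Ce³⁺(aq) + Mn²⁺(aq), Q = ([Ce³⁺(aq)]^2·[Mn²⁺(aq)]) / [Ce⁴⁺(aq)]^2 = 256, giving log Q = 2.408.
By the Nernst equation, E = +2.80 − (0.0592/2)·(2.408) = +2.73 V.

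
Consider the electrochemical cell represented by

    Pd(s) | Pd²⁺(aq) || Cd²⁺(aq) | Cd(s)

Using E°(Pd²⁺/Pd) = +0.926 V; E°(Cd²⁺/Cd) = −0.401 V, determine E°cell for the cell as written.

−1.327 V

By convention the left-hand electrode in cell notation is the anode (oxidation) and the right-hand electrode is the cathode (reduction).
E°cell = E°(right) − E°(left) = −0.401 − (+0.926) = −1.327 V.
The negative sign shows that, as written, the cell would require an external voltage to drive the reaction.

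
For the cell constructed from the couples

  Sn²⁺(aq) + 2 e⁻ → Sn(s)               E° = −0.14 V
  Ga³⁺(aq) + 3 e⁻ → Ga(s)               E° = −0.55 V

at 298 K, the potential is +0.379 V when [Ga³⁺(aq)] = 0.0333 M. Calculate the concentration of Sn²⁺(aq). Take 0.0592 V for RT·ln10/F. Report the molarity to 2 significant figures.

0.0093 M

With Sn²⁺/Sn at the cathode and Ga³⁺/Ga at the anode, E°cell = −0.14 − (−0.55) = +0.41 V (n = 6).
From the Nernst equation, log Q = n(E° − E)/0.0592 = 6·(+0.41 − (+0.379))/0.0592 = 3.142.
Balancing electrons gives 3 Sn²⁺(aq) + 2 Ga(s) → 3 Sn(s) + 2 Ga³⁺(aq); thus Q = [Ga³⁺(aq)]^2 / [Sn²⁺(aq)]^3.
Substituting the known concentrations and solving, log [Sn²⁺(aq)] = −2.032 and [Sn²⁺(aq)] = 0.0093 M.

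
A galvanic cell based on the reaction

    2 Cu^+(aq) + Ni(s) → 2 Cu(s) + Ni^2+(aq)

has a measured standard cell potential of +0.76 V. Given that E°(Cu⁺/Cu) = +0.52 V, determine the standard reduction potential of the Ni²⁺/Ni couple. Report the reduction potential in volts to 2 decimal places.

−0.24 V

In the reaction as written the Cu⁺/Cu couple is reduced (cathode) and Ni²⁺/Ni is oxidized (anode), so E°cell = E°(Cu⁺/Cu) − E°(Ni²⁺/Ni).
E°(Ni²⁺/Ni) = E°(cathode) − E°cell = +0.52 − (+0.76) = −0.24 V.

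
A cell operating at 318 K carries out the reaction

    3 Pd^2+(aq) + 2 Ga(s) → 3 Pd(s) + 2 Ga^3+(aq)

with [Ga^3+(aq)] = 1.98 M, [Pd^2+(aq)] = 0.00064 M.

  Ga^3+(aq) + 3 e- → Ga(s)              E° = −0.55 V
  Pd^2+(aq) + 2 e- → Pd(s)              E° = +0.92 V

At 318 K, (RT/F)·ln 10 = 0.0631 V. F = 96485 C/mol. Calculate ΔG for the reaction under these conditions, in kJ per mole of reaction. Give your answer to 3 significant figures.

−789 kJ/mol

With Pd²⁺/Pd reduced at the cathode, E°cell = +0.92 − (−0.55) = +1.47 V and n = 6.
Q = [Ga^3+(aq)]^2 / [Pd^2+(aq)]^3 = 1.5×10^10, so log Q = 10.175 and E = +1.47 − (0.0631/6)(10.175) = +1.3630 V.
Finally ΔG = −nFE = −(6)(96485 C/mol)(+1.3630 V) = −789 kJ/mol.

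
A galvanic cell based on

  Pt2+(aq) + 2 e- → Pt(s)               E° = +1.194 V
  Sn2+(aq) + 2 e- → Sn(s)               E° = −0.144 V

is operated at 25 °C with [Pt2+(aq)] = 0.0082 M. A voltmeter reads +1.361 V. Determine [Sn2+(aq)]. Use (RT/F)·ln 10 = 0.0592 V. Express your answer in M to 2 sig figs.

0.0014 M

Pt²⁺/Pt is the cathode (higher E°); E°cell = +1.194 − (−0.144) = +1.338 V with n = 2.
Rearranging E = E° − (0.0592/n)·log Q gives log Q = 2(+1.338 − (+1.361))/0.0592 = −0.777.
For Pt2+(aq) + Sn(s) → Pt(s) + Sn2+(aq), the reaction quotient is Q = [Sn2+(aq)] / [Pt2+(aq)].
Solving for the unknown gives log [Sn2+(aq)] = −2.863, so [Sn2+(aq)] ≈ 0.0014 M.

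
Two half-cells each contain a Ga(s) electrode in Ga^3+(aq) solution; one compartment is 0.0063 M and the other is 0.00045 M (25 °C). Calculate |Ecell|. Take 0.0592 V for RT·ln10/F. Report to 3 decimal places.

For a concentration cell E°cell = 0, since both electrodes use the same couple.
The compartment with the higher Ga^3+(aq) concentration (0.0063 M) acts as the cathode; ions are reduced there and produced at the dilute (0.00045 M) anode.
With n = 3, Ecell = −(0.0592/3)·log([dilute]/[conc]) = −(0.0592/3)·log(0.00045/0.0063) = +0.023 V.

0.023 V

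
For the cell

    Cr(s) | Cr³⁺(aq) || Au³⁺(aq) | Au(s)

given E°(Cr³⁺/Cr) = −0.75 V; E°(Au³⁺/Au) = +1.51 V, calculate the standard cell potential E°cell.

By convention the left-hand electrode in cell notation is the anode (oxidation) and the right-hand electrode is the cathode (reduction).
E°cell = E°(right) − E°(left) = +1.51 − (−0.75) = +2.26 V.

+2.26 V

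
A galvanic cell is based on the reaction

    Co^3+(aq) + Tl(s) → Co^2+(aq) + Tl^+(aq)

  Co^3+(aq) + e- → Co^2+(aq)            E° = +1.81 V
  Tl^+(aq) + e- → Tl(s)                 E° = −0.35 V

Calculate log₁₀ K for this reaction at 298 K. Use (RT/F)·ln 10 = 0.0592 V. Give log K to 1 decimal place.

The Co³⁺/Co²⁺ couple is reduced (cathode); E°cell = +1.81 − (−0.35) = +2.16 V with n = 1.
At equilibrium E = 0, so log K = nE°cell / 0.0592 = (1)(+2.16) / 0.0592 = 36.5.

log K = 36.5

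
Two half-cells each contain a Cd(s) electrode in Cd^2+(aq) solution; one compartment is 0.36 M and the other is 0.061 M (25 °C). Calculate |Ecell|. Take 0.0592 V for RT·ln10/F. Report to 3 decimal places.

For a concentration cell E°cell = 0, since both electrodes use the same couple.
The compartment with the higher Cd^2+(aq) concentration (0.36 M) acts as the cathode; ions are reduced there and produced at the dilute (0.061 M) anode.
With n = 2, Ecell = −(0.0592/2)·log([dilute]/[conc]) = −(0.0592/2)·log(0.061/0.36) = +0.023 V.

0.023 V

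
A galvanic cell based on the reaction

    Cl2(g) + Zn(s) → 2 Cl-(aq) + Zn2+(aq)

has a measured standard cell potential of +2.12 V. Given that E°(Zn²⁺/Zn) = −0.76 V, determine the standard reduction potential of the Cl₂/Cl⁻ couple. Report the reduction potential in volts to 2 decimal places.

+1.36 V

In the reaction as written the Cl₂/Cl⁻ couple is reduced (cathode) and Zn²⁺/Zn is oxidized (anode), so E°cell = E°(Cl₂/Cl⁻) − E°(Zn²⁺/Zn).
E°(Cl₂/Cl⁻) = E°cell + E°(anode) = +2.12 + (−0.76) = +1.36 V.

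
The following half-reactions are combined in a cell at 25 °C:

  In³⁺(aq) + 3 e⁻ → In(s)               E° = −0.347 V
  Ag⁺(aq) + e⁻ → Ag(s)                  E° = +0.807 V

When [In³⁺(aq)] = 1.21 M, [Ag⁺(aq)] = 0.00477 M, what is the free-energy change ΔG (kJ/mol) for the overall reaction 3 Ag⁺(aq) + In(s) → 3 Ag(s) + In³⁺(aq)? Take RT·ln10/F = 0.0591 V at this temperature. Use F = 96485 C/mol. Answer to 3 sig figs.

The standard cell potential is +0.807 − (−0.347) = +1.154 V, with n = 3 electrons in the balanced equation.
The reaction quotient is [In³⁺(aq)] / [Ag⁺(aq)]^3 = 1.11×10^7; by Nernst, E = +1.154 − (0.0591/3)(7.047) = +1.0152 V.
Then ΔG = −nFE = −3 × 96485 × +1.0152 J/mol = −294 kJ/mol.

−294 kJ/mol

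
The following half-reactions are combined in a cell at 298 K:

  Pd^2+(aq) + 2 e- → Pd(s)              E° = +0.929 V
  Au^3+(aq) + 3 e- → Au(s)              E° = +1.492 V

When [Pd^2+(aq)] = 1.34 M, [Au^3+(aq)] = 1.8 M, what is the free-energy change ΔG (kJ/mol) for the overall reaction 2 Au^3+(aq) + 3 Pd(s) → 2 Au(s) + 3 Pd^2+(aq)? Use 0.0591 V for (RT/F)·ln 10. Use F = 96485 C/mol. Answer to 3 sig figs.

With Au³⁺/Au reduced at the cathode, E°cell = +1.492 − (+0.929) = +0.563 V and n = 6.
Here Q = [Pd^2+(aq)]^3 / [Au^3+(aq)]^2 = 0.743 (log Q = −0.129), giving E = +0.563 − (0.0591/6)·(−0.129) = +0.5643 V.
Then ΔG = −nFE = −6 × 96485 × +0.5643 J/mol = −327 kJ/mol.

−327 kJ/mol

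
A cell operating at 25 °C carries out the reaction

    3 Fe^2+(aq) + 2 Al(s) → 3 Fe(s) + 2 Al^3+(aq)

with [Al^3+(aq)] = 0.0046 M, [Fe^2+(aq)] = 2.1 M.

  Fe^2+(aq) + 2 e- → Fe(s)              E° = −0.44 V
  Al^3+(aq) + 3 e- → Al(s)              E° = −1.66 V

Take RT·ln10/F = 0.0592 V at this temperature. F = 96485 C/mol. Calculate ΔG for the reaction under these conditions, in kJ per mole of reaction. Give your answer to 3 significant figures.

With Fe²⁺/Fe reduced at the cathode, E°cell = −0.44 − (−1.66) = +1.22 V and n = 6.
Q = [Al^3+(aq)]^2 / [Fe^2+(aq)]^3 = 2.28×10^−6, so log Q = −5.641 and E = +1.22 − (0.0592/6)(−5.641) = +1.2757 V.
Finally ΔG = −nFE = −(6)(96485 C/mol)(+1.2757 V) = −739 kJ/mol.

−739 kJ/mol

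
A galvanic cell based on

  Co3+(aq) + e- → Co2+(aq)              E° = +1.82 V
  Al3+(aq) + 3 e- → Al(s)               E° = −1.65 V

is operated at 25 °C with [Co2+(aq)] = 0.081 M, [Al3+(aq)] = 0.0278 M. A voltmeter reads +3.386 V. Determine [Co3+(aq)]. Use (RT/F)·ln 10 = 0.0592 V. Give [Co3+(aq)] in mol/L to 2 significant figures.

With Co³⁺/Co²⁺ at the cathode and Al³⁺/Al at the anode, E°cell = +1.82 − (−1.65) = +3.47 V (n = 3).
Rearranging E = E° − (0.0592/n)·log Q gives log Q = 3(+3.47 − (+3.386))/0.0592 = 4.257.
The balanced reaction is 3 Co3+(aq) + Al(s) → 3 Co2+(aq) + Al3+(aq), so Q = ([Co2+(aq)]^3·[Al3+(aq)]) / [Co3+(aq)]^3.
Substituting the known concentrations and solving, log [Co3+(aq)] = −3.029 and [Co3+(aq)] = 0.00094 M.

0.00094 M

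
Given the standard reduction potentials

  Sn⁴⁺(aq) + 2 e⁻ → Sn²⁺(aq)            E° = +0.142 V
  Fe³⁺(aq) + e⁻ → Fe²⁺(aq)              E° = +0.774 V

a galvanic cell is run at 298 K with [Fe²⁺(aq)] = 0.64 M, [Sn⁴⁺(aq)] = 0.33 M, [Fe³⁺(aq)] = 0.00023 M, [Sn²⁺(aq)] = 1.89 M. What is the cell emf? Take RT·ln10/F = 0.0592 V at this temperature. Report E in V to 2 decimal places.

Since E°(Fe³⁺/Fe²⁺) > E°(Sn⁴⁺/Sn²⁺), Fe³⁺/Fe²⁺ serves as the cathode.
E°cell = E°cat − E°an = +0.774 − (+0.142) = +0.632 V; n = 2.
Balancing gives 2 Fe³⁺(aq) + Sn²⁺(aq) → 2 Fe²⁺(aq) + Sn⁴⁺(aq); hence Q = ([Fe²⁺(aq)]^2·[Sn⁴⁺(aq)]) / ([Fe³⁺(aq)]^2·[Sn²⁺(aq)]) = 1.35×10^6 (log Q = 6.131).
Applying E = E° − (RT ln10/nF)·log Q gives +0.632 − (0.0592/2)(6.131) = +0.45 V.

+0.45 V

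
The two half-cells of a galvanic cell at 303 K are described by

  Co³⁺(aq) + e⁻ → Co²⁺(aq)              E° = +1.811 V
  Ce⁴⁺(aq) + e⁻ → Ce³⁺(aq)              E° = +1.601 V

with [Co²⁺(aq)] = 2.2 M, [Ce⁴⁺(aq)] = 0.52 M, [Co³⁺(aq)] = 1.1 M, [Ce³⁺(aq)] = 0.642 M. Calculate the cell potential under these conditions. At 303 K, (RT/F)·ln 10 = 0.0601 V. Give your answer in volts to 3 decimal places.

+0.197 V

The Co³⁺/Co²⁺ couple has the more positive E°, so it is the cathode; Ce⁴⁺/Ce³⁺ is the anode.
The standard potential is +1.811 − (+1.601) = +0.210 V and the balanced reaction transfers n = 1 electron.
The balanced reaction is Co³⁺(aq) + Ce³⁺(aq) → Co²⁺(aq) + Ce⁴⁺(aq), so Q = ([Co²⁺(aq)]·[Ce⁴⁺(aq)]) / ([Co³⁺(aq)]·[Ce³⁺(aq)]) = 1.62 and log Q = 0.209.
By the Nernst equation, E = +0.210 − (0.0601/1)·(0.209) = +0.197 V.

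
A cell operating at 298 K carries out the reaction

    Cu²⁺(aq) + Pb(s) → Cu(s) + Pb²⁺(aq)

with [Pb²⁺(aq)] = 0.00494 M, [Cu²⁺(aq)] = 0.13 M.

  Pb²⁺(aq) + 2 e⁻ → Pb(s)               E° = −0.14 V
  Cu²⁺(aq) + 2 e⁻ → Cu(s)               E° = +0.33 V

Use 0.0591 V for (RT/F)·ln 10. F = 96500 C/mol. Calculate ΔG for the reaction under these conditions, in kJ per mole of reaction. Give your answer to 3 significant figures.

−98.8 kJ/mol

The standard cell potential is +0.33 − (−0.14) = +0.47 V, with n = 2 electrons in the balanced equation.
Q = [Pb²⁺(aq)] / [Cu²⁺(aq)] = 0.038, so log Q = −1.420 and E = +0.47 − (0.0591/2)(−1.420) = +0.5120 V.
ΔG = −nFE = −(2)(96500)(+0.5120) J/mol = −98.8 kJ/mol.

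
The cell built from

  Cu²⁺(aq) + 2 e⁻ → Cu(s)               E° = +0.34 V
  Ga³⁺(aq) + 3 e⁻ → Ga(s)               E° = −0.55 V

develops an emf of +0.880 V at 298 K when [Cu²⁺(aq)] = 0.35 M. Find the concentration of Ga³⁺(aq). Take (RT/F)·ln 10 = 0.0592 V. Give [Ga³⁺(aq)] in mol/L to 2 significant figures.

0.67 M

Cu²⁺/Cu is the cathode (higher E°); E°cell = +0.34 − (−0.55) = +0.89 V with n = 6.
Rearranging E = E° − (0.0592/n)·log Q gives log Q = 6(+0.89 − (+0.880))/0.0592 = 1.014.
The balanced reaction is 3 Cu²⁺(aq) + 2 Ga(s) → 3 Cu(s) + 2 Ga³⁺(aq), so Q = [Ga³⁺(aq)]^2 / [Cu²⁺(aq)]^3.
Substituting the known concentrations and solving, log [Ga³⁺(aq)] = −0.177 and [Ga³⁺(aq)] = 0.67 M.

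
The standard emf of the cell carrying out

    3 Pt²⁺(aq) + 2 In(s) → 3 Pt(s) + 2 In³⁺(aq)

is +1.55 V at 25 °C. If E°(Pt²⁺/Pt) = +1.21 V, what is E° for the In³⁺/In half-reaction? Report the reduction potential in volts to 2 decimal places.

In the reaction as written the Pt²⁺/Pt couple is reduced (cathode) and In³⁺/In is oxidized (anode), so E°cell = E°(Pt²⁺/Pt) − E°(In³⁺/In).
E°(In³⁺/In) = E°(cathode) − E°cell = +1.21 − (+1.55) = −0.34 V.

−0.34 V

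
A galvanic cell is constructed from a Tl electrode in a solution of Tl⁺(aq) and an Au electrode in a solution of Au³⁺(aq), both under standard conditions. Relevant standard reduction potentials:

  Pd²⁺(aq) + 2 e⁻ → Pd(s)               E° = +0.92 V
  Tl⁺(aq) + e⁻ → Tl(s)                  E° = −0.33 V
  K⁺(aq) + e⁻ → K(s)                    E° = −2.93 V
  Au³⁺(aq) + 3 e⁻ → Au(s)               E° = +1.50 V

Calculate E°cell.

The Au³⁺/Au couple has the higher E°, so Au ion is reduced (cathode) and Tl is oxidized (anode).
E°cell = E°(cathode) − E°(anode) = +1.50 − (−0.33) = +1.83 V.

+1.83 V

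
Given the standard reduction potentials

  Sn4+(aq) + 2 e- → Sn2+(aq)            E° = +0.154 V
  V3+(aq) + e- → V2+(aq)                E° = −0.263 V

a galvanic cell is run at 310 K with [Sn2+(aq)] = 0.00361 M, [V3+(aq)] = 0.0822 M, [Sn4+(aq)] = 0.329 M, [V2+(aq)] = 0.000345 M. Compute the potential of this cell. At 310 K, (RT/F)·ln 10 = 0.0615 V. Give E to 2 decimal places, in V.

Since E°(Sn⁴⁺/Sn²⁺) > E°(V³⁺/V²⁺), Sn⁴⁺/Sn²⁺ serves as the cathode.
E°cell = +0.154 − (−0.263) = +0.417 V, with n = 2 electrons transferred.
For the overall reaction Sn4+(aq) + 2 V2+(aq) → Sn2+(aq) + 2 V3+(aq), Q = ([Sn2+(aq)]·[V3+(aq)]^2) / ([Sn4+(aq)]·[V2+(aq)]^2) = 623, giving log Q = 2.794.
By the Nernst equation, E = +0.417 − (0.0615/2)·(2.794) = +0.33 V.

+0.33 V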